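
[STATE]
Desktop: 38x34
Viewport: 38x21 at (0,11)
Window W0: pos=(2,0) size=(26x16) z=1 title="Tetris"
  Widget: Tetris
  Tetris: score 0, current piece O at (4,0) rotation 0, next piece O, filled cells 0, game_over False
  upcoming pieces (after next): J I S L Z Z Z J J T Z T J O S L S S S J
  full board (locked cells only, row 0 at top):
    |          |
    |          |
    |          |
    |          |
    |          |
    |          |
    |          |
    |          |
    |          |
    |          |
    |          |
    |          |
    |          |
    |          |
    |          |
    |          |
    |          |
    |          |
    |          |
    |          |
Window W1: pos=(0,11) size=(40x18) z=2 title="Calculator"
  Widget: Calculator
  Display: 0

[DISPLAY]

┏━━━━━━━━━━━━━━━━━━━━━━━━━━━━━━━━━━━━━
┃ Calculator                          
┠─────────────────────────────────────
┃                                     
┃┌───┬───┬───┬───┐                    
┃│ 7 │ 8 │ 9 │ ÷ │                    
┃├───┼───┼───┼───┤                    
┃│ 4 │ 5 │ 6 │ × │                    
┃├───┼───┼───┼───┤                    
┃│ 1 │ 2 │ 3 │ - │                    
┃├───┼───┼───┼───┤                    
┃│ 0 │ . │ = │ + │                    
┃├───┼───┼───┼───┤                    
┃│ C │ MC│ MR│ M+│                    
┃└───┴───┴───┴───┘                    
┃                                     
┃                                     
┗━━━━━━━━━━━━━━━━━━━━━━━━━━━━━━━━━━━━━
                                      
                                      
                                      


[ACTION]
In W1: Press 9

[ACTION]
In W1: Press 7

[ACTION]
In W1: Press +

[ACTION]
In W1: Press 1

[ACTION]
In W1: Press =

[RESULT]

┏━━━━━━━━━━━━━━━━━━━━━━━━━━━━━━━━━━━━━
┃ Calculator                          
┠─────────────────────────────────────
┃                                    9
┃┌───┬───┬───┬───┐                    
┃│ 7 │ 8 │ 9 │ ÷ │                    
┃├───┼───┼───┼───┤                    
┃│ 4 │ 5 │ 6 │ × │                    
┃├───┼───┼───┼───┤                    
┃│ 1 │ 2 │ 3 │ - │                    
┃├───┼───┼───┼───┤                    
┃│ 0 │ . │ = │ + │                    
┃├───┼───┼───┼───┤                    
┃│ C │ MC│ MR│ M+│                    
┃└───┴───┴───┴───┘                    
┃                                     
┃                                     
┗━━━━━━━━━━━━━━━━━━━━━━━━━━━━━━━━━━━━━
                                      
                                      
                                      


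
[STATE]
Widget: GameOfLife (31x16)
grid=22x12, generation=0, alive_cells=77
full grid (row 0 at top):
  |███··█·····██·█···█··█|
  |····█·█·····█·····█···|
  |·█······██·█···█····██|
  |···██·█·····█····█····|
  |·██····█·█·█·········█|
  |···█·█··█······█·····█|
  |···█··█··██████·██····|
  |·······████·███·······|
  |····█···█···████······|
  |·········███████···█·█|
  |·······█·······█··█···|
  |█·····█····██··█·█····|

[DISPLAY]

Gen: 0                         
███··█·····██·█···█··█         
····█·█·····█·····█···         
·█······██·█···█····██         
···██·█·····█····█····         
·██····█·█·█·········█         
···█·█··█······█·····█         
···█··█··██████·██····         
·······████·███·······         
····█···█···████······         
·········███████···█·█         
·······█·······█··█···         
█·····█····██··█·█····         
                               
                               
                               


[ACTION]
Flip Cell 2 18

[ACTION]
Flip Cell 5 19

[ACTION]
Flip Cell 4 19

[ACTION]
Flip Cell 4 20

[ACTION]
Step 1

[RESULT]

Gen: 1                         
·█···█·····███········         
█·█··█····█·██···██·██         
···██··█···██····███··         
·█·█···█·█·██·····█···         
··█··████·········██·█         
···██·███····████·██·█         
····█·█·········█·····         
·······█········█·····         
·······█··············         
········████····█·····         
···············█··█···         
················█·····         
                               
                               
                               


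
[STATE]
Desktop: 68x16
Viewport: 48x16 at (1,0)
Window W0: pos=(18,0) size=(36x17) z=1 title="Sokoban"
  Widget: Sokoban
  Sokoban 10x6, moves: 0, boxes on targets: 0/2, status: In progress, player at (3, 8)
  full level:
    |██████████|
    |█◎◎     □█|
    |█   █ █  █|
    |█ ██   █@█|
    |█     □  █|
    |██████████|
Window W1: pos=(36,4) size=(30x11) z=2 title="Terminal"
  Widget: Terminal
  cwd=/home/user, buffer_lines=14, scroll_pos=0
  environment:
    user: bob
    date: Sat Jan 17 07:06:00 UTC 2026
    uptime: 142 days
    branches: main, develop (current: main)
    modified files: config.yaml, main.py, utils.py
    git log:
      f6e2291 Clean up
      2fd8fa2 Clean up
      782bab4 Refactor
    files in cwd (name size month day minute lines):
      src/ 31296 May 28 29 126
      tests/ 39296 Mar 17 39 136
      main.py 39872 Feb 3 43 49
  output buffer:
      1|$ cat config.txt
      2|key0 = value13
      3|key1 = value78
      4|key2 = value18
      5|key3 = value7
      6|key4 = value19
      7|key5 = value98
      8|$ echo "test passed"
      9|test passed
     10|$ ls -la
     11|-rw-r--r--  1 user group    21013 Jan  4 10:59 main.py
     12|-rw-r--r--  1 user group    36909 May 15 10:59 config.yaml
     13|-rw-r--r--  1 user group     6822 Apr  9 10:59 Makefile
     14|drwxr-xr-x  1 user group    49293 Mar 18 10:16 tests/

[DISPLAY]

                 ┏━━━━━━━━━━━━━━━━━━━━━━━━━━━━━━
                 ┃ Sokoban                      
                 ┠──────────────────────────────
                 ┃██████████                    
                 ┃█◎◎     □█       ┏━━━━━━━━━━━━
                 ┃█   █ █  █       ┃ Terminal   
                 ┃█ ██   █@█       ┠────────────
                 ┃█     □  █       ┃$ cat config
                 ┃██████████       ┃key0 = value
                 ┃Moves: 0  0/2    ┃key1 = value
                 ┃                 ┃key2 = value
                 ┃                 ┃key3 = value
                 ┃                 ┃key4 = value
                 ┃                 ┃key5 = value
                 ┃                 ┗━━━━━━━━━━━━
                 ┃                              


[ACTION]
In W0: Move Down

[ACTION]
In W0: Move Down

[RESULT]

                 ┏━━━━━━━━━━━━━━━━━━━━━━━━━━━━━━
                 ┃ Sokoban                      
                 ┠──────────────────────────────
                 ┃██████████                    
                 ┃█◎◎     □█       ┏━━━━━━━━━━━━
                 ┃█   █ █  █       ┃ Terminal   
                 ┃█ ██   █ █       ┠────────────
                 ┃█     □ @█       ┃$ cat config
                 ┃██████████       ┃key0 = value
                 ┃Moves: 1  0/2    ┃key1 = value
                 ┃                 ┃key2 = value
                 ┃                 ┃key3 = value
                 ┃                 ┃key4 = value
                 ┃                 ┃key5 = value
                 ┃                 ┗━━━━━━━━━━━━
                 ┃                              


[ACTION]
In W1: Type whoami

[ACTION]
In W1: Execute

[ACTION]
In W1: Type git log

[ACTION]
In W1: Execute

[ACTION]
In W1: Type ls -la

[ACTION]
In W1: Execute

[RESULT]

                 ┏━━━━━━━━━━━━━━━━━━━━━━━━━━━━━━
                 ┃ Sokoban                      
                 ┠──────────────────────────────
                 ┃██████████                    
                 ┃█◎◎     □█       ┏━━━━━━━━━━━━
                 ┃█   █ █  █       ┃ Terminal   
                 ┃█ ██   █ █       ┠────────────
                 ┃█     □ @█       ┃2fd8fa2 Clea
                 ┃██████████       ┃782bab4 Refa
                 ┃Moves: 1  0/2    ┃$ ls -la    
                 ┃                 ┃drwxr-xr-x  
                 ┃                 ┃drwxr-xr-x  
                 ┃                 ┃-rw-r--r--  
                 ┃                 ┃$ █         
                 ┃                 ┗━━━━━━━━━━━━
                 ┃                              


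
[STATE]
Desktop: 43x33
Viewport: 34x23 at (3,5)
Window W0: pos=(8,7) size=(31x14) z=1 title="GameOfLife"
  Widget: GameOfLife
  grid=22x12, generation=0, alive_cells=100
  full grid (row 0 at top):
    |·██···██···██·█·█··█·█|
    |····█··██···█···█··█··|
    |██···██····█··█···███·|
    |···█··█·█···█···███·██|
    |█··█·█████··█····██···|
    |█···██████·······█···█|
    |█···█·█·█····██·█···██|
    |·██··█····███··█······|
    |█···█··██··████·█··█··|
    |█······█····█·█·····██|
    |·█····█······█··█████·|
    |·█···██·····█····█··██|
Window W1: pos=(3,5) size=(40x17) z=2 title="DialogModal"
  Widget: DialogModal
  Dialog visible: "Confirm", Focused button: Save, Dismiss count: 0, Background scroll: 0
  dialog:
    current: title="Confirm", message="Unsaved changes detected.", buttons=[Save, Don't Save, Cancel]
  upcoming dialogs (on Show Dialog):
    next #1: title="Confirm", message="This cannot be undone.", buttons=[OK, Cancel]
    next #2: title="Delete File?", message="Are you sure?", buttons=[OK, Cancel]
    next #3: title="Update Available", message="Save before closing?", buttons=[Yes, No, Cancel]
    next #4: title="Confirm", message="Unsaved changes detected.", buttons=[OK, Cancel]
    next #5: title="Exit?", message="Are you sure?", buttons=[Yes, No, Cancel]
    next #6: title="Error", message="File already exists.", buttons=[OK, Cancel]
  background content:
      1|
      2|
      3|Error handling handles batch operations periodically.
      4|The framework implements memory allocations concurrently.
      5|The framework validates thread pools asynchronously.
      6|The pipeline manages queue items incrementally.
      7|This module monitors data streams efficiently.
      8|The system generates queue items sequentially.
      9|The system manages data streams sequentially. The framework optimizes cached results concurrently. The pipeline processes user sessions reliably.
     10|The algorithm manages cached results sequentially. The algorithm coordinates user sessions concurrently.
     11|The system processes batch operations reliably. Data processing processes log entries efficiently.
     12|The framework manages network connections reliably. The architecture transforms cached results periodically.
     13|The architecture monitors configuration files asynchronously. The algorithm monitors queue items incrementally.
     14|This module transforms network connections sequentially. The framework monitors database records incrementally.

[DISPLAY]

┏━━━━━━━━━━━━━━━━━━━━━━━━━━━━━━━━━
┃ DialogModal                     
┠─────────────────────────────────
┃                                 
┃                                 
┃Error handling handles batch oper
┃The framework implements memory a
┃The┌─────────────────────────────
┃The│           Confirm           
┃Thi│  Unsaved changes detected.  
┃The│ [Save]  Don't Save   Cancel 
┃The└─────────────────────────────
┃The algorithm manages cached resu
┃The system processes batch operat
┃The framework manages network con
┃The architecture monitors configu
┗━━━━━━━━━━━━━━━━━━━━━━━━━━━━━━━━━
                                  
                                  
                                  
                                  
                                  
                                  


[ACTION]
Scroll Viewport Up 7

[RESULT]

                                  
                                  
                                  
                                  
                                  
┏━━━━━━━━━━━━━━━━━━━━━━━━━━━━━━━━━
┃ DialogModal                     
┠─────────────────────────────────
┃                                 
┃                                 
┃Error handling handles batch oper
┃The framework implements memory a
┃The┌─────────────────────────────
┃The│           Confirm           
┃Thi│  Unsaved changes detected.  
┃The│ [Save]  Don't Save   Cancel 
┃The└─────────────────────────────
┃The algorithm manages cached resu
┃The system processes batch operat
┃The framework manages network con
┃The architecture monitors configu
┗━━━━━━━━━━━━━━━━━━━━━━━━━━━━━━━━━
                                  


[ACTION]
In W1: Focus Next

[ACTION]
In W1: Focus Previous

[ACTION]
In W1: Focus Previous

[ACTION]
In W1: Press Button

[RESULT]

                                  
                                  
                                  
                                  
                                  
┏━━━━━━━━━━━━━━━━━━━━━━━━━━━━━━━━━
┃ DialogModal                     
┠─────────────────────────────────
┃                                 
┃                                 
┃Error handling handles batch oper
┃The framework implements memory a
┃The framework validates thread po
┃The pipeline manages queue items 
┃This module monitors data streams
┃The system generates queue items 
┃The system manages data streams s
┃The algorithm manages cached resu
┃The system processes batch operat
┃The framework manages network con
┃The architecture monitors configu
┗━━━━━━━━━━━━━━━━━━━━━━━━━━━━━━━━━
                                  


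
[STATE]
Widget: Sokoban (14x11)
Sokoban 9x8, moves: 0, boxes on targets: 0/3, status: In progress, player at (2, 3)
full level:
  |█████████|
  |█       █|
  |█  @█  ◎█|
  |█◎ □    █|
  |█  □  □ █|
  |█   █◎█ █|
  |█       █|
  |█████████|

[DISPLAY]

█████████     
█       █     
█  @█  ◎█     
█◎ □    █     
█  □  □ █     
█   █◎█ █     
█       █     
█████████     
Moves: 0  0/3 
              
              


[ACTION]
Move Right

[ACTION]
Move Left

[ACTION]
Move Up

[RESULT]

█████████     
█ @     █     
█   █  ◎█     
█◎ □    █     
█  □  □ █     
█   █◎█ █     
█       █     
█████████     
Moves: 2  0/3 
              
              


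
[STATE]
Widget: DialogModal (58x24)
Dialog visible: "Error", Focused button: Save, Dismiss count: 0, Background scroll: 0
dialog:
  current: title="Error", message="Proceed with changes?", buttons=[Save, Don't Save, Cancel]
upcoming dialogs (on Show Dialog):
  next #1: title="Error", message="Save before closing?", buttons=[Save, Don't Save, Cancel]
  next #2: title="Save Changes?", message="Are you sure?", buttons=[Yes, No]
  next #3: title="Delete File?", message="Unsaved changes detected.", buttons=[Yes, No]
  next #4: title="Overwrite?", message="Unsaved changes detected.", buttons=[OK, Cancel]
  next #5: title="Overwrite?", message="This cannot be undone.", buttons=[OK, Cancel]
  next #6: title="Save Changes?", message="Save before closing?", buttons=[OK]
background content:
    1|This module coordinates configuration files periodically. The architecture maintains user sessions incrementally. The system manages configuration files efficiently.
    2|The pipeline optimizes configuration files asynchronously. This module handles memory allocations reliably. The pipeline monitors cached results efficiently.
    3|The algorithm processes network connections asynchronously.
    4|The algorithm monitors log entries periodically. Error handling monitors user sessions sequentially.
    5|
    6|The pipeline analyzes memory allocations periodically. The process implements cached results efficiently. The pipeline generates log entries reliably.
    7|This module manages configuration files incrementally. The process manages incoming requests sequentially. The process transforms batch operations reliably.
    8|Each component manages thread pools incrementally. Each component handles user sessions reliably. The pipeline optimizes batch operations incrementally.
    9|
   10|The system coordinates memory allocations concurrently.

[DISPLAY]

This module coordinates configuration files periodically. 
The pipeline optimizes configuration files asynchronously.
The algorithm processes network connections asynchronously
The algorithm monitors log entries periodically. Error han
                                                          
The pipeline analyzes memory allocations periodically. The
This module manages configuration files incrementally. The
Each component manages thread pools incrementally. Each co
                                                          
The system co┌──────────────────────────────┐currently.   
             │            Error             │             
             │    Proceed with changes?     │             
             │ [Save]  Don't Save   Cancel  │             
             └──────────────────────────────┘             
                                                          
                                                          
                                                          
                                                          
                                                          
                                                          
                                                          
                                                          
                                                          
                                                          


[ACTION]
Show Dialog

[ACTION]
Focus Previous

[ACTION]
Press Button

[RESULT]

This module coordinates configuration files periodically. 
The pipeline optimizes configuration files asynchronously.
The algorithm processes network connections asynchronously
The algorithm monitors log entries periodically. Error han
                                                          
The pipeline analyzes memory allocations periodically. The
This module manages configuration files incrementally. The
Each component manages thread pools incrementally. Each co
                                                          
The system coordinates memory allocations concurrently.   
                                                          
                                                          
                                                          
                                                          
                                                          
                                                          
                                                          
                                                          
                                                          
                                                          
                                                          
                                                          
                                                          
                                                          


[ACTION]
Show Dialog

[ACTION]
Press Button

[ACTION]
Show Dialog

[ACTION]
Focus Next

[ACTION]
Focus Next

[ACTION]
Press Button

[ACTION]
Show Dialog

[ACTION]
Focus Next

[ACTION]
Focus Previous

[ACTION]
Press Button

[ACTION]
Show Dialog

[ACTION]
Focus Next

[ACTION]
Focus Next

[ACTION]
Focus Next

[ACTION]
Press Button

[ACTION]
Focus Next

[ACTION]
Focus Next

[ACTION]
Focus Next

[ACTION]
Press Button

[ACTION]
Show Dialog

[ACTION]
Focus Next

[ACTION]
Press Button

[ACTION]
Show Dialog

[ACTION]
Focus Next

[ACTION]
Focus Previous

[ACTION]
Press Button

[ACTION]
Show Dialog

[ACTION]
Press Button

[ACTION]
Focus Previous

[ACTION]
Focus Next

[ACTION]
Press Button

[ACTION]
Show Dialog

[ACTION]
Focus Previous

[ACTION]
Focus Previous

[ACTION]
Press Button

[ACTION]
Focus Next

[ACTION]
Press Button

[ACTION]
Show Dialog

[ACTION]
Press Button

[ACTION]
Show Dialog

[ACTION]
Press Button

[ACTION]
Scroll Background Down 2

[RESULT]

The algorithm processes network connections asynchronously
The algorithm monitors log entries periodically. Error han
                                                          
The pipeline analyzes memory allocations periodically. The
This module manages configuration files incrementally. The
Each component manages thread pools incrementally. Each co
                                                          
The system coordinates memory allocations concurrently.   
                                                          
                                                          
                                                          
                                                          
                                                          
                                                          
                                                          
                                                          
                                                          
                                                          
                                                          
                                                          
                                                          
                                                          
                                                          
                                                          


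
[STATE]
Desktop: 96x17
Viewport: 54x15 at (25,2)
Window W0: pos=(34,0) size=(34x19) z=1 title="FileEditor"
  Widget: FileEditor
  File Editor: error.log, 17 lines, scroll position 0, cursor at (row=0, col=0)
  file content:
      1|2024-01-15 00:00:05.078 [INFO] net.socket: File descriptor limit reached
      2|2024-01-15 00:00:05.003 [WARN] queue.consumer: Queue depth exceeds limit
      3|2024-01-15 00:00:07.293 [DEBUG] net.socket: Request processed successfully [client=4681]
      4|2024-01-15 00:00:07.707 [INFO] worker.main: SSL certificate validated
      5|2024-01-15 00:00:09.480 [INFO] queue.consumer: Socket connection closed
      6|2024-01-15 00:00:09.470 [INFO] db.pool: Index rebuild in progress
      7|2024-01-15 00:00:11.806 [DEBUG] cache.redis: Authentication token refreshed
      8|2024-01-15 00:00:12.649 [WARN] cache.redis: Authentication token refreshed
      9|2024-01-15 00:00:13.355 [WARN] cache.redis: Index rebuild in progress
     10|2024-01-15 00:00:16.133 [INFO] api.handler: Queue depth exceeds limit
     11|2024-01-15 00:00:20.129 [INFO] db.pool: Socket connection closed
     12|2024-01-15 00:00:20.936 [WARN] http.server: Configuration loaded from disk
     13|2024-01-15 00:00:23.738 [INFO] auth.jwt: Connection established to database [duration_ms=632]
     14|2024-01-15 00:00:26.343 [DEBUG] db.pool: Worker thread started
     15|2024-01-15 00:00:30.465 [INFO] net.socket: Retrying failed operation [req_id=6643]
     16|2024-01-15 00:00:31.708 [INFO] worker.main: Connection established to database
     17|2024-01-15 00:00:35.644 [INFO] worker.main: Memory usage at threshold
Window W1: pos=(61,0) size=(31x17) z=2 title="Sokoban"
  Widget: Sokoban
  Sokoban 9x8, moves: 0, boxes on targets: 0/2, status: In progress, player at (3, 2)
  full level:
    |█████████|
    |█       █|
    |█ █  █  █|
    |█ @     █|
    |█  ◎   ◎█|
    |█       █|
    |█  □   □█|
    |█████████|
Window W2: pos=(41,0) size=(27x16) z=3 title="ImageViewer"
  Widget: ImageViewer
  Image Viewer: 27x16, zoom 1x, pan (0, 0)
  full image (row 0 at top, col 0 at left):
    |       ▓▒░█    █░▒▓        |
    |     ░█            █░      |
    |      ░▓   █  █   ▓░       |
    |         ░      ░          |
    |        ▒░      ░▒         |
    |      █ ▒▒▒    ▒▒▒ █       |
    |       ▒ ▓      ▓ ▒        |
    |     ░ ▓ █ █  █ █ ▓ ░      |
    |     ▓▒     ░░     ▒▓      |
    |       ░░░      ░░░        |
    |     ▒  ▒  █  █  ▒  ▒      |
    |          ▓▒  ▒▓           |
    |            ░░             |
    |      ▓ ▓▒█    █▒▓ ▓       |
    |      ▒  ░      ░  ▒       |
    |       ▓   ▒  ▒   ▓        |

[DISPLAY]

         ┠──────┠─────────────────────────┨───────────
         ┃█024-0┃       ▓▒░█    █░▒▓      ┃███        
         ┃2024-0┃     ░█            █░    ┃  █        
         ┃2024-0┃      ░▓   █  █   ▓░     ┃  █        
         ┃2024-0┃         ░      ░        ┃  █        
         ┃2024-0┃        ▒░      ░▒       ┃ ◎█        
         ┃2024-0┃      █ ▒▒▒    ▒▒▒ █     ┃  █        
         ┃2024-0┃       ▒ ▓      ▓ ▒      ┃ □█        
         ┃2024-0┃     ░ ▓ █ █  █ █ ▓ ░    ┃███        
         ┃2024-0┃     ▓▒     ░░     ▒▓    ┃ 0  0/2    
         ┃2024-0┃       ░░░      ░░░      ┃           
         ┃2024-0┃     ▒  ▒  █  █  ▒  ▒    ┃           
         ┃2024-0┃          ▓▒  ▒▓         ┃           
         ┃2024-0┗━━━━━━━━━━━━━━━━━━━━━━━━━┛           
         ┃2024-01-15 00:00:26.343 [D┗━━━━━━━━━━━━━━━━━


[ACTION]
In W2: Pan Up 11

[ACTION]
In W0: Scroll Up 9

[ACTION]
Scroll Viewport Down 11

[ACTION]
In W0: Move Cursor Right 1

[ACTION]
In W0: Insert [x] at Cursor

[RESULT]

         ┠──────┠─────────────────────────┨───────────
         ┃2x█24-┃       ▓▒░█    █░▒▓      ┃███        
         ┃2024-0┃     ░█            █░    ┃  █        
         ┃2024-0┃      ░▓   █  █   ▓░     ┃  █        
         ┃2024-0┃         ░      ░        ┃  █        
         ┃2024-0┃        ▒░      ░▒       ┃ ◎█        
         ┃2024-0┃      █ ▒▒▒    ▒▒▒ █     ┃  █        
         ┃2024-0┃       ▒ ▓      ▓ ▒      ┃ □█        
         ┃2024-0┃     ░ ▓ █ █  █ █ ▓ ░    ┃███        
         ┃2024-0┃     ▓▒     ░░     ▒▓    ┃ 0  0/2    
         ┃2024-0┃       ░░░      ░░░      ┃           
         ┃2024-0┃     ▒  ▒  █  █  ▒  ▒    ┃           
         ┃2024-0┃          ▓▒  ▒▓         ┃           
         ┃2024-0┗━━━━━━━━━━━━━━━━━━━━━━━━━┛           
         ┃2024-01-15 00:00:26.343 [D┗━━━━━━━━━━━━━━━━━


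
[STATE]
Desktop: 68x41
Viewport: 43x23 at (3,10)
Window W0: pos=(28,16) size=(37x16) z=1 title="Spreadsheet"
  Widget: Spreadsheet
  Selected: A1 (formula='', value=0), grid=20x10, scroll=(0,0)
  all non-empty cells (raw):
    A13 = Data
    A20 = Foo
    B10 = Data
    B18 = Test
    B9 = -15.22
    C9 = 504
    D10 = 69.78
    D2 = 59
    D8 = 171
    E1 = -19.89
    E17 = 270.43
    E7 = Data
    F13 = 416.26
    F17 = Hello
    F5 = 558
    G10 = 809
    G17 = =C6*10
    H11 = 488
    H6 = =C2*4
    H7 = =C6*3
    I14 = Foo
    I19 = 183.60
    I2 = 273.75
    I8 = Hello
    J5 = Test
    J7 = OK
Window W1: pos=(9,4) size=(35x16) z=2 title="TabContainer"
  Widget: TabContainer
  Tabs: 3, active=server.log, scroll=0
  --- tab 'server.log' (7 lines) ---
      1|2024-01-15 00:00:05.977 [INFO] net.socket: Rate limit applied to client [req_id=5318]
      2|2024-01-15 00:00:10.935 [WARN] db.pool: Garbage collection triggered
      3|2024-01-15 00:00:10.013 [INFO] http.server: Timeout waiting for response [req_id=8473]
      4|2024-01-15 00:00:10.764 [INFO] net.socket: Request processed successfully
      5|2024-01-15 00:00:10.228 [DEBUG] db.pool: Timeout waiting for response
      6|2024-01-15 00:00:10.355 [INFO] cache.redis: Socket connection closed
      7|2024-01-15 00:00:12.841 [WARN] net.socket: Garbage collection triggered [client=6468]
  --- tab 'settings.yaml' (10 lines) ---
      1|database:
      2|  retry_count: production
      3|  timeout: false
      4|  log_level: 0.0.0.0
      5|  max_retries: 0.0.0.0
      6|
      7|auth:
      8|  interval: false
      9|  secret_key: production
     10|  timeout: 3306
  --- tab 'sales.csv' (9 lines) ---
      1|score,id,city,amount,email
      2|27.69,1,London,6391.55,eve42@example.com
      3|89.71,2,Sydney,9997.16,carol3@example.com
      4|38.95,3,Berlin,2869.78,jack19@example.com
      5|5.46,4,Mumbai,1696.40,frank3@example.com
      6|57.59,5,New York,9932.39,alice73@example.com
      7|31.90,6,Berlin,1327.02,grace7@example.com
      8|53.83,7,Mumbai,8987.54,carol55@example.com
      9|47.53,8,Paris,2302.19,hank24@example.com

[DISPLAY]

      ┃2024-01-15 00:00:10.935 [WARN] db┃  
      ┃2024-01-15 00:00:10.013 [INFO] ht┃  
      ┃2024-01-15 00:00:10.764 [INFO] ne┃  
      ┃2024-01-15 00:00:10.228 [DEBUG] d┃  
      ┃2024-01-15 00:00:10.355 [INFO] ca┃  
      ┃2024-01-15 00:00:12.841 [WARN] ne┃  
      ┃                                 ┃━━
      ┃                                 ┃  
      ┃                                 ┃──
      ┗━━━━━━━━━━━━━━━━━━━━━━━━━━━━━━━━━┛  
                         ┃       A       B 
                         ┃-----------------
                         ┃  1      [0]     
                         ┃  2        0     
                         ┃  3        0     
                         ┃  4        0     
                         ┃  5        0     
                         ┃  6        0     
                         ┃  7        0     
                         ┃  8        0     
                         ┃  9        0  -15
                         ┗━━━━━━━━━━━━━━━━━
                                           


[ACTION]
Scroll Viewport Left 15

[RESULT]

         ┃2024-01-15 00:00:10.935 [WARN] db
         ┃2024-01-15 00:00:10.013 [INFO] ht
         ┃2024-01-15 00:00:10.764 [INFO] ne
         ┃2024-01-15 00:00:10.228 [DEBUG] d
         ┃2024-01-15 00:00:10.355 [INFO] ca
         ┃2024-01-15 00:00:12.841 [WARN] ne
         ┃                                 
         ┃                                 
         ┃                                 
         ┗━━━━━━━━━━━━━━━━━━━━━━━━━━━━━━━━━
                            ┃       A      
                            ┃--------------
                            ┃  1      [0]  
                            ┃  2        0  
                            ┃  3        0  
                            ┃  4        0  
                            ┃  5        0  
                            ┃  6        0  
                            ┃  7        0  
                            ┃  8        0  
                            ┃  9        0  
                            ┗━━━━━━━━━━━━━━
                                           


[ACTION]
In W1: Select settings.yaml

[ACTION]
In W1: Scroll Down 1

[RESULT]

         ┃  timeout: false                 
         ┃  log_level: 0.0.0.0             
         ┃  max_retries: 0.0.0.0           
         ┃                                 
         ┃auth:                            
         ┃  interval: false                
         ┃  secret_key: production         
         ┃  timeout: 3306                  
         ┃                                 
         ┗━━━━━━━━━━━━━━━━━━━━━━━━━━━━━━━━━
                            ┃       A      
                            ┃--------------
                            ┃  1      [0]  
                            ┃  2        0  
                            ┃  3        0  
                            ┃  4        0  
                            ┃  5        0  
                            ┃  6        0  
                            ┃  7        0  
                            ┃  8        0  
                            ┃  9        0  
                            ┗━━━━━━━━━━━━━━
                                           


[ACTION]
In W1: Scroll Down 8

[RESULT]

         ┃                                 
         ┃                                 
         ┃                                 
         ┃                                 
         ┃                                 
         ┃                                 
         ┃                                 
         ┃                                 
         ┃                                 
         ┗━━━━━━━━━━━━━━━━━━━━━━━━━━━━━━━━━
                            ┃       A      
                            ┃--------------
                            ┃  1      [0]  
                            ┃  2        0  
                            ┃  3        0  
                            ┃  4        0  
                            ┃  5        0  
                            ┃  6        0  
                            ┃  7        0  
                            ┃  8        0  
                            ┃  9        0  
                            ┗━━━━━━━━━━━━━━
                                           


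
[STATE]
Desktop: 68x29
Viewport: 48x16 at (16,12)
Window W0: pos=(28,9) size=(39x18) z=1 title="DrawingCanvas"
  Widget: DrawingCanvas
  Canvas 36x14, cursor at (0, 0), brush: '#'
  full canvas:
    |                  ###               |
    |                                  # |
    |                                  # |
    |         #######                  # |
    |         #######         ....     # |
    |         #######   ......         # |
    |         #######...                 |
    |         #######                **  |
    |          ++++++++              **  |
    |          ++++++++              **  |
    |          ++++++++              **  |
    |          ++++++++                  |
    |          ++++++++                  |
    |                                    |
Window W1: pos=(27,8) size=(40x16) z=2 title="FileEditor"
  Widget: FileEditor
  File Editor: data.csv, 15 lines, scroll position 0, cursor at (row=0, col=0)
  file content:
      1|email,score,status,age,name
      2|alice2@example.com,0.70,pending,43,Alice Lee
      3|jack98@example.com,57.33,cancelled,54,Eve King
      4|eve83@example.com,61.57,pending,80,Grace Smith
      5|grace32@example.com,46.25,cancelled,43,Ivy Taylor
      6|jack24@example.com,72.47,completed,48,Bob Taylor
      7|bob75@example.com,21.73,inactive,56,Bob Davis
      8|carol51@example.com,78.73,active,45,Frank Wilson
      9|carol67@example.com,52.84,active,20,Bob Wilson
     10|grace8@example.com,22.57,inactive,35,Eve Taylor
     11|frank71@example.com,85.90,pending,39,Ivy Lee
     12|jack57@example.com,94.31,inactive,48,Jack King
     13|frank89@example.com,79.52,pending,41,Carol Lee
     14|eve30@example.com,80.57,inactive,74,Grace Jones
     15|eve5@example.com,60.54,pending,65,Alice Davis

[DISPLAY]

           ┃alice2@example.com,0.70,pending,43,A
           ┃jack98@example.com,57.33,cancelled,5
           ┃eve83@example.com,61.57,pending,80,G
           ┃grace32@example.com,46.25,cancelled,
           ┃jack24@example.com,72.47,completed,4
           ┃bob75@example.com,21.73,inactive,56,
           ┃carol51@example.com,78.73,active,45,
           ┃carol67@example.com,52.84,active,20,
           ┃grace8@example.com,22.57,inactive,35
           ┃frank71@example.com,85.90,pending,39
           ┃jack57@example.com,94.31,inactive,48
           ┗━━━━━━━━━━━━━━━━━━━━━━━━━━━━━━━━━━━━
            ┃          ++++++++                 
            ┃                                   
            ┗━━━━━━━━━━━━━━━━━━━━━━━━━━━━━━━━━━━
                                                


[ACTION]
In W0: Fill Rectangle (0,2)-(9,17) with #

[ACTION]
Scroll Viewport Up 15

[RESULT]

                                                
                                                
                                                
                                                
                                                
                                                
                                                
                                                
           ┏━━━━━━━━━━━━━━━━━━━━━━━━━━━━━━━━━━━━
           ┃ FileEditor                         
           ┠────────────────────────────────────
           ┃█mail,score,status,age,name         
           ┃alice2@example.com,0.70,pending,43,A
           ┃jack98@example.com,57.33,cancelled,5
           ┃eve83@example.com,61.57,pending,80,G
           ┃grace32@example.com,46.25,cancelled,


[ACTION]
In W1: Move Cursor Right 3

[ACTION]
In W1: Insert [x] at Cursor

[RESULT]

                                                
                                                
                                                
                                                
                                                
                                                
                                                
                                                
           ┏━━━━━━━━━━━━━━━━━━━━━━━━━━━━━━━━━━━━
           ┃ FileEditor                         
           ┠────────────────────────────────────
           ┃emax█l,score,status,age,name        
           ┃alice2@example.com,0.70,pending,43,A
           ┃jack98@example.com,57.33,cancelled,5
           ┃eve83@example.com,61.57,pending,80,G
           ┃grace32@example.com,46.25,cancelled,
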